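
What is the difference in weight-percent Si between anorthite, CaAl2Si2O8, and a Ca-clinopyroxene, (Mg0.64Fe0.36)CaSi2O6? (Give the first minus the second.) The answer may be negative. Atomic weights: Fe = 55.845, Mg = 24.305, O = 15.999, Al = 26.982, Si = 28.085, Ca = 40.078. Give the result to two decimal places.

M(CaAl2Si2O8) = 278.204 g/mol, so wt% Si = 56.170/278.204 × 100 = 20.19%.
M((Mg0.64Fe0.36)CaSi2O6) = 227.901 g/mol, so wt% Si = 56.170/227.901 × 100 = 24.65%.
20.19 − 24.65 = -4.46 pp.

-4.46 percentage points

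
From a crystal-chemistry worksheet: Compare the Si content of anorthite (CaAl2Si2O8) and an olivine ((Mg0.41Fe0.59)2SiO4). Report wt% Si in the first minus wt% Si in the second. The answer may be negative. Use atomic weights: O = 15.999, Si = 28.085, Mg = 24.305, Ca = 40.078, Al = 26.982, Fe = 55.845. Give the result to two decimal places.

4.40 percentage points

First mineral: 56.170 g Si in 278.204 g formula = 20.19 wt% Si.
Second mineral: 28.085 g Si in 177.908 g formula = 15.79 wt% Si.
20.19% − 15.79% gives a difference of 4.40 percentage points.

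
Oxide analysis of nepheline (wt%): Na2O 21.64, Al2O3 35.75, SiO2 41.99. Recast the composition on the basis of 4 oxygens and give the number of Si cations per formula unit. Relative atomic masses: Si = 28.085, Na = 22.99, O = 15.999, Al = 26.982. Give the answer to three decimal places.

0.999 Si apfu

21.64 wt% Na2O ÷ 61.979 g/mol = 0.34915 mol, giving 0.69830 Na and 0.34915 O.
35.75 wt% Al2O3 ÷ 101.961 g/mol = 0.35062 mol, giving 0.70124 Al and 1.05186 O.
41.99 wt% SiO2 ÷ 60.083 g/mol = 0.69887 mol, giving 0.69887 Si and 1.39774 O.
Oxygen sums to 2.79875; scaling by 4/2.79875 = 1.42921 puts the formula on 4 O.
Si: 0.69887 × 1.42921 = 0.999 atoms per formula unit.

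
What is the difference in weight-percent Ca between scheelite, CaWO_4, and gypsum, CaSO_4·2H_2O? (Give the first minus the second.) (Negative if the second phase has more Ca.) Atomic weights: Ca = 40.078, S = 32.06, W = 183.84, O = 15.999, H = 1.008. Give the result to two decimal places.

-9.36 percentage points

First mineral: 40.078 g Ca in 287.914 g formula = 13.92 wt% Ca.
Second mineral: 40.078 g Ca in 172.164 g formula = 23.28 wt% Ca.
13.92% − 23.28% gives a difference of -9.36 percentage points.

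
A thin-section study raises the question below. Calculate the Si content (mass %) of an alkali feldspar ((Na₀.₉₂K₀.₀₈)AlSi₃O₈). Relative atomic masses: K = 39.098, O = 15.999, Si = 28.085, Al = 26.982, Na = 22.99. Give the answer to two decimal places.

Formula mass = 0.92×22.99 + 0.08×39.098 + 1×26.982 + 3×28.085 + 8×15.999 = 263.508 g/mol, of which 84.255 g is Si.
So Si makes up 84.255/263.508 = 0.3197 of the mass, i.e. 31.97%.

31.97 mass %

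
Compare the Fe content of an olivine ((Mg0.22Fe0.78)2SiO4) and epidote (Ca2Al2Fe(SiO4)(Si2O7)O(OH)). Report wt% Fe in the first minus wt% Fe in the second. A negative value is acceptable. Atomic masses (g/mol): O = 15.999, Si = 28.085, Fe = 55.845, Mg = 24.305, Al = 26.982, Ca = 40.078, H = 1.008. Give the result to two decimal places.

34.32 percentage points

Fe in (Mg0.22Fe0.78)2SiO4: molar mass 189.893 g/mol; 1.56×55.845 = 87.118 g → 45.88 wt%.
Fe in Ca2Al2Fe(SiO4)(Si2O7)O(OH): molar mass 483.215 g/mol; 1×55.845 = 55.845 g → 11.56 wt%.
Difference = 45.88 − 11.56 = 34.32 percentage points.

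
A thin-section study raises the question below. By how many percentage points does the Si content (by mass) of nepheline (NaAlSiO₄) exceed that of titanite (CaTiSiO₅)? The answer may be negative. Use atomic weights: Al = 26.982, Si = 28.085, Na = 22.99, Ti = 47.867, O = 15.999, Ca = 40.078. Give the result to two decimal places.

First mineral: 28.085 g Si in 142.053 g formula = 19.77 wt% Si.
Second mineral: 28.085 g Si in 196.025 g formula = 14.33 wt% Si.
19.77% − 14.33% gives a difference of 5.44 percentage points.

5.44 percentage points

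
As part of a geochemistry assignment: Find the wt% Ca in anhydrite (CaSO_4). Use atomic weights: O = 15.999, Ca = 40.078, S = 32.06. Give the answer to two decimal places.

29.44 wt%

M(CaSO_4) = 136.134 g/mol.
Ca contributes 1 × 40.078 = 40.078 g per mole.
40.078/136.134 = 0.2944 → 29.44%.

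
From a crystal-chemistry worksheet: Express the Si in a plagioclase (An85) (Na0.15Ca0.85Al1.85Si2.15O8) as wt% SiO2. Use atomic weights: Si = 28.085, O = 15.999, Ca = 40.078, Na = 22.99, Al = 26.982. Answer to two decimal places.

46.84 wt%

Formula mass = 275.806 g/mol.
2.15 Si → 2.1500 mol SiO2 per formula unit; M(SiO2) = 60.083, so SiO2 mass = 129.178 g.
129.178/275.806 × 100 = 46.84 wt%.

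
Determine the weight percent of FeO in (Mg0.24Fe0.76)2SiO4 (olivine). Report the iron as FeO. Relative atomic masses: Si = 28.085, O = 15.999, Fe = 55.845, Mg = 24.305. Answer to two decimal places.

Formula mass = 188.632 g/mol.
1.52 Fe → 1.5200 mol FeO per formula unit; M(FeO) = 71.844, so FeO mass = 109.203 g.
109.203/188.632 × 100 = 57.89 wt%.

57.89 wt%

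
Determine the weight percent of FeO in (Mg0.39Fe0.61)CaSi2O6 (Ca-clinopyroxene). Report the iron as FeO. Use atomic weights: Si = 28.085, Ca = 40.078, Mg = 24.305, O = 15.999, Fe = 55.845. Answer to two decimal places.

18.59 wt%

M((Mg0.39Fe0.61)CaSi2O6) = 235.786 g/mol; M(FeO) = 71.844 g/mol.
Moles FeO per formula unit = 0.61 Fe ÷ 1 = 0.6100.
FeO fraction = (0.6100 × 71.844) / 235.786 = 43.825/235.786 = 0.1859.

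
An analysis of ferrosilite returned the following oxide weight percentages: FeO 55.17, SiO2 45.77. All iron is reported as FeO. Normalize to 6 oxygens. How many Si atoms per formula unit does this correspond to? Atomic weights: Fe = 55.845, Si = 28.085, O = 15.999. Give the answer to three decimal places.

FeO: 55.17/71.844 = 0.76791 mol → 0.76791 mol Fe, 0.76791 mol O.
SiO2: 45.77/60.083 = 0.76178 mol → 0.76178 mol Si, 1.52356 mol O.
Total oxygen = 2.29147 mol. Normalization factor = 6/2.29147 = 2.61841.
Si per 6 O = 0.76178 × 2.61841 = 1.995.

1.995 Si apfu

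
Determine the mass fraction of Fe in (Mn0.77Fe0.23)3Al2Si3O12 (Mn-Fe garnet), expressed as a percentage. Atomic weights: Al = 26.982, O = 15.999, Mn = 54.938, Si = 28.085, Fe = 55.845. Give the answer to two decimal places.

M((Mn0.77Fe0.23)3Al2Si3O12) = 495.647 g/mol.
Fe contributes 0.69 × 55.845 = 38.533 g per mole.
38.533/495.647 = 0.0777 → 7.77%.

7.77 wt%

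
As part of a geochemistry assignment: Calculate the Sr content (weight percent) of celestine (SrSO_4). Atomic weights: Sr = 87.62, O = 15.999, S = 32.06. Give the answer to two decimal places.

47.70 weight percent

M(SrSO_4) = 183.676 g/mol.
Sr contributes 1 × 87.62 = 87.620 g per mole.
87.620/183.676 = 0.4770 → 47.70%.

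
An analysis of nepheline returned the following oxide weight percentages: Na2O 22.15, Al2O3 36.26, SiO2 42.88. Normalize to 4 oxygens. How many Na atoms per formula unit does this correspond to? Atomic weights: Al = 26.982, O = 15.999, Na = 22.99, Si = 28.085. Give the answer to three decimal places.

Na2O (M=61.979): mol = 0.35738; Na = 0.71476, O = 0.35738.
Al2O3 (M=101.961): mol = 0.35563; Al = 0.71126, O = 1.06689.
SiO2 (M=60.083): mol = 0.71368; Si = 0.71368, O = 1.42736.
ΣO = 2.85163; factor = 4/ΣO = 1.40271.
Na apfu = 0.71476 × 1.40271 = 1.003.

1.003 Na apfu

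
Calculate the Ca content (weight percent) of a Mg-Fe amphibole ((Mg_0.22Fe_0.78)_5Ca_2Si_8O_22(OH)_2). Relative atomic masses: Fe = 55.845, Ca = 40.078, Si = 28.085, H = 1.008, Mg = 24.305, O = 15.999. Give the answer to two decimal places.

Molar mass of (Mg_0.22Fe_0.78)_5Ca_2Si_8O_22(OH)_2: 1.10*24.305 + 3.90*55.845 + 2*40.078 + 8*28.085 + 24*15.999 + 2*1.008 = 935.359 g/mol.
Mass of Ca per formula unit: 2 × 40.078 = 80.156 g.
Weight fraction Ca = 80.156 / 935.359 = 0.0857.

8.57 weight percent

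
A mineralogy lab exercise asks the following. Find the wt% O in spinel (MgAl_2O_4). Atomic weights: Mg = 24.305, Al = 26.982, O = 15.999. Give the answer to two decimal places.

44.98 mass %

Molar mass of MgAl_2O_4: 1*24.305 + 2*26.982 + 4*15.999 = 142.265 g/mol.
Mass of O per formula unit: 4 × 15.999 = 63.996 g.
Weight fraction O = 63.996 / 142.265 = 0.4498.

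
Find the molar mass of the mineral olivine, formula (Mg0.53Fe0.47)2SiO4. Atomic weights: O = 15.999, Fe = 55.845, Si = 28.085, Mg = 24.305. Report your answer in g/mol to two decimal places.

170.34 g/mol

M = 1.06·24.305 + 0.94·55.845 + 1·28.085 + 4·15.999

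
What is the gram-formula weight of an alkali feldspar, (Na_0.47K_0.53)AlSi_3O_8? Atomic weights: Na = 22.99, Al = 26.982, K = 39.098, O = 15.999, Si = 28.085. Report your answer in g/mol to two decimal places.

Na: 0.47 × 22.99 = 10.8053
K: 0.53 × 39.098 = 20.7219
Al: 1 × 26.982 = 26.9820
Si: 3 × 28.085 = 84.2550
O: 8 × 15.999 = 127.9920
Summing the contributions gives the formula mass.

270.76 g/mol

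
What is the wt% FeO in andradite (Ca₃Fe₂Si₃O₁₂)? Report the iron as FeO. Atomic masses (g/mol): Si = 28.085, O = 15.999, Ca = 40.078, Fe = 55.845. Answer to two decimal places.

28.28 wt%

M(Ca₃Fe₂Si₃O₁₂) = 508.167 g/mol; M(FeO) = 71.844 g/mol.
Moles FeO per formula unit = 2 Fe ÷ 1 = 2.0000.
FeO fraction = (2.0000 × 71.844) / 508.167 = 143.688/508.167 = 0.2828.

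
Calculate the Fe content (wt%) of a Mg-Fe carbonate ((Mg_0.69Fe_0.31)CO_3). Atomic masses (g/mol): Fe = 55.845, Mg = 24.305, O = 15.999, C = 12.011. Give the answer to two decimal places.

Formula mass = 0.69×24.305 + 0.31×55.845 + 1×12.011 + 3×15.999 = 94.090 g/mol, of which 17.312 g is Fe.
So Fe makes up 17.312/94.090 = 0.1840 of the mass, i.e. 18.40%.

18.40 wt%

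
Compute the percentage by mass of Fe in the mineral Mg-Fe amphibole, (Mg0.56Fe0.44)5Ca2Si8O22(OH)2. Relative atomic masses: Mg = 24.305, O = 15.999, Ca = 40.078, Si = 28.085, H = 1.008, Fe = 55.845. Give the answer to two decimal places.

13.93 weight percent

Formula mass = 2.80×24.305 + 2.20×55.845 + 2×40.078 + 8×28.085 + 24×15.999 + 2×1.008 = 881.741 g/mol, of which 122.859 g is Fe.
So Fe makes up 122.859/881.741 = 0.1393 of the mass, i.e. 13.93%.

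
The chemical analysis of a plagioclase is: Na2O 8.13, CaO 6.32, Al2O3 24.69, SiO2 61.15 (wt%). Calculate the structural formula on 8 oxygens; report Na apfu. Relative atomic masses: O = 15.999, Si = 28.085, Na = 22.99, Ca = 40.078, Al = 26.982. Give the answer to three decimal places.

8.13 wt% Na2O ÷ 61.979 g/mol = 0.13117 mol, giving 0.26234 Na and 0.13117 O.
6.32 wt% CaO ÷ 56.077 g/mol = 0.11270 mol, giving 0.11270 Ca and 0.11270 O.
24.69 wt% Al2O3 ÷ 101.961 g/mol = 0.24215 mol, giving 0.48430 Al and 0.72645 O.
61.15 wt% SiO2 ÷ 60.083 g/mol = 1.01776 mol, giving 1.01776 Si and 2.03552 O.
Oxygen sums to 3.00584; scaling by 8/3.00584 = 2.66149 puts the formula on 8 O.
Na: 0.26234 × 2.66149 = 0.698 atoms per formula unit.

0.698 Na apfu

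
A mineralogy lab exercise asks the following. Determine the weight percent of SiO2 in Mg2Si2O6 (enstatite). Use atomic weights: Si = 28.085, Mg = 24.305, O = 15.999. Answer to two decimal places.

59.85 wt%

Molar mass of Mg2Si2O6 = 2*24.305 + 2*28.085 + 6*15.999 = 200.774 g/mol.
Each formula unit contains 2 Si, equivalent to 2/1 = 2.0000 mol SiO2.
M(SiO2) = 1×28.085 + 2×15.999 = 60.083 g/mol.
Mass of SiO2 per formula unit = 2.0000 × 60.083 = 120.166 g.
SiO2 wt% = 120.166 / 200.774 × 100 = 59.85%.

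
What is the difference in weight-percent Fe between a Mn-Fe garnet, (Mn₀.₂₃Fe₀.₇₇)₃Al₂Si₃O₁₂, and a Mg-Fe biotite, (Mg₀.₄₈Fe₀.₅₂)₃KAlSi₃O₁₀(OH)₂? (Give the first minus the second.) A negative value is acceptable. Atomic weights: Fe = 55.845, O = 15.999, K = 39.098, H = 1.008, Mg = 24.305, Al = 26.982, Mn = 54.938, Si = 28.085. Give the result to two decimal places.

M((Mn₀.₂₃Fe₀.₇₇)₃Al₂Si₃O₁₂) = 497.116 g/mol, so wt% Fe = 129.002/497.116 × 100 = 25.95%.
M((Mg₀.₄₈Fe₀.₅₂)₃KAlSi₃O₁₀(OH)₂) = 466.456 g/mol, so wt% Fe = 87.118/466.456 × 100 = 18.68%.
25.95 − 18.68 = 7.27 pp.

7.27 percentage points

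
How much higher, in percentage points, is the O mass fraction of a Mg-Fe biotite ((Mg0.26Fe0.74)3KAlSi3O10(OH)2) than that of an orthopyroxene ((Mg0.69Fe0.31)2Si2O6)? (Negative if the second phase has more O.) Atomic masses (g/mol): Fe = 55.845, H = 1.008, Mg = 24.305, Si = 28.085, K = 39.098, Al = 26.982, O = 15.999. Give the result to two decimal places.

O in (Mg0.26Fe0.74)3KAlSi3O10(OH)2: molar mass 487.273 g/mol; 12×15.999 = 191.988 g → 39.40 wt%.
O in (Mg0.69Fe0.31)2Si2O6: molar mass 220.329 g/mol; 6×15.999 = 95.994 g → 43.57 wt%.
Difference = 39.40 − 43.57 = -4.17 percentage points.

-4.17 percentage points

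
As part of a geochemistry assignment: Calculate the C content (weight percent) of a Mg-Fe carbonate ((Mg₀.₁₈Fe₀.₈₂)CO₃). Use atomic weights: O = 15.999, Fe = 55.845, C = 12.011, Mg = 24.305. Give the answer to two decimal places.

10.90 weight percent

Formula mass = 0.18×24.305 + 0.82×55.845 + 1×12.011 + 3×15.999 = 110.176 g/mol, of which 12.011 g is C.
So C makes up 12.011/110.176 = 0.1090 of the mass, i.e. 10.90%.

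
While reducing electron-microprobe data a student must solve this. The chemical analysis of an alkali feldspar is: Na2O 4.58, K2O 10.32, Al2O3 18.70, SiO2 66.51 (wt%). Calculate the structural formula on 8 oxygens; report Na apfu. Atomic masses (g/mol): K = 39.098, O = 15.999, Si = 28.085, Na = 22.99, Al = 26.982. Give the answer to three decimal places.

0.401 Na apfu

Na2O: 4.58/61.979 = 0.07390 mol → 0.14780 mol Na, 0.07390 mol O.
K2O: 10.32/94.195 = 0.10956 mol → 0.21912 mol K, 0.10956 mol O.
Al2O3: 18.70/101.961 = 0.18340 mol → 0.36680 mol Al, 0.55020 mol O.
SiO2: 66.51/60.083 = 1.10697 mol → 1.10697 mol Si, 2.21394 mol O.
Total oxygen = 2.94760 mol. Normalization factor = 8/2.94760 = 2.71407.
Na per 8 O = 0.14780 × 2.71407 = 0.401.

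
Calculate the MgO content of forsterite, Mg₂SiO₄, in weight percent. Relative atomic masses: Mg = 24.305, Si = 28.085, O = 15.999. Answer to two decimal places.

57.29 wt%

Molar mass of Mg₂SiO₄ = 2×24.305 + 1×28.085 + 4×15.999 = 140.691 g/mol.
Each formula unit contains 2 Mg, equivalent to 2/1 = 2.0000 mol MgO.
M(MgO) = 1×24.305 + 1×15.999 = 40.304 g/mol.
Mass of MgO per formula unit = 2.0000 × 40.304 = 80.608 g.
MgO wt% = 80.608 / 140.691 × 100 = 57.29%.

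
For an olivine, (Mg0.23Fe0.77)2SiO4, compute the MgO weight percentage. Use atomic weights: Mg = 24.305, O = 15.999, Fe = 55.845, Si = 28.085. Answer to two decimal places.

Molar mass of (Mg0.23Fe0.77)2SiO4 = 0.46·24.305 + 1.54·55.845 + 1·28.085 + 4·15.999 = 189.263 g/mol.
Each formula unit contains 0.46 Mg, equivalent to 0.46/1 = 0.4600 mol MgO.
M(MgO) = 1×24.305 + 1×15.999 = 40.304 g/mol.
Mass of MgO per formula unit = 0.4600 × 40.304 = 18.540 g.
MgO wt% = 18.540 / 189.263 × 100 = 9.80%.

9.80 wt%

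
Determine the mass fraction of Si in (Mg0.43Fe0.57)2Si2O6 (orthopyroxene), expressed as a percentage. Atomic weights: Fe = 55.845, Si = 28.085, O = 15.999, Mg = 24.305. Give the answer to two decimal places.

M((Mg0.43Fe0.57)2Si2O6) = 236.730 g/mol.
Si contributes 2 × 28.085 = 56.170 g per mole.
56.170/236.730 = 0.2373 → 23.73%.

23.73 wt%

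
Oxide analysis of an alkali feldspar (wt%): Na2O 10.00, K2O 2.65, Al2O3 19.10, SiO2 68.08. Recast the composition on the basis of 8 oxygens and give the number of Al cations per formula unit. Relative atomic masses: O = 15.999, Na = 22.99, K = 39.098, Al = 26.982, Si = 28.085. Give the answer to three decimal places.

Na2O: 10.00/61.979 = 0.16134 mol → 0.32268 mol Na, 0.16134 mol O.
K2O: 2.65/94.195 = 0.02813 mol → 0.05626 mol K, 0.02813 mol O.
Al2O3: 19.10/101.961 = 0.18733 mol → 0.37466 mol Al, 0.56199 mol O.
SiO2: 68.08/60.083 = 1.13310 mol → 1.13310 mol Si, 2.26620 mol O.
Total oxygen = 3.01766 mol. Normalization factor = 8/3.01766 = 2.65106.
Al per 8 O = 0.37466 × 2.65106 = 0.993.

0.993 Al apfu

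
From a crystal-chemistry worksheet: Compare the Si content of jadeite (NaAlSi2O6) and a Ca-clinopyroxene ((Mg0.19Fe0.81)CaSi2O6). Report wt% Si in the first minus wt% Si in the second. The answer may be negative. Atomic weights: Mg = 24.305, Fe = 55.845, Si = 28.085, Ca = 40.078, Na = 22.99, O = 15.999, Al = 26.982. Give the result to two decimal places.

4.59 percentage points

M(NaAlSi2O6) = 202.136 g/mol, so wt% Si = 56.170/202.136 × 100 = 27.79%.
M((Mg0.19Fe0.81)CaSi2O6) = 242.094 g/mol, so wt% Si = 56.170/242.094 × 100 = 23.20%.
27.79 − 23.20 = 4.59 pp.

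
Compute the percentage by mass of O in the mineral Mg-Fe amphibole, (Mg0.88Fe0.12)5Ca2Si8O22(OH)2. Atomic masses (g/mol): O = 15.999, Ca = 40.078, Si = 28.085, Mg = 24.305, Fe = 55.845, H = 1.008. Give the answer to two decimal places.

Molar mass of (Mg0.88Fe0.12)5Ca2Si8O22(OH)2: 4.40×24.305 + 0.60×55.845 + 2×40.078 + 8×28.085 + 24×15.999 + 2×1.008 = 831.277 g/mol.
Mass of O per formula unit: 24 × 15.999 = 383.976 g.
Weight fraction O = 383.976 / 831.277 = 0.4619.

46.19 mass %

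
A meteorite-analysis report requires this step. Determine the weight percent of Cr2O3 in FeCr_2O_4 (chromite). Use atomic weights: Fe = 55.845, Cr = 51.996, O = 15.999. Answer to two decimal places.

67.90 wt%

M(FeCr_2O_4) = 223.833 g/mol; M(Cr2O3) = 151.989 g/mol.
Moles Cr2O3 per formula unit = 2 Cr ÷ 2 = 1.0000.
Cr2O3 fraction = (1.0000 × 151.989) / 223.833 = 151.989/223.833 = 0.6790.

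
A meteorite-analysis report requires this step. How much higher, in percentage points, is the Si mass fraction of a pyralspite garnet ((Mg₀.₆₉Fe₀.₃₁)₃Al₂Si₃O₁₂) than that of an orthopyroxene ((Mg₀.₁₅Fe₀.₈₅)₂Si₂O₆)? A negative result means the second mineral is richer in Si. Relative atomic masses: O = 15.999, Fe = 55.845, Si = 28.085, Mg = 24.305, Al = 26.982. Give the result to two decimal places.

M((Mg₀.₆₉Fe₀.₃₁)₃Al₂Si₃O₁₂) = 432.454 g/mol, so wt% Si = 84.255/432.454 × 100 = 19.48%.
M((Mg₀.₁₅Fe₀.₈₅)₂Si₂O₆) = 254.392 g/mol, so wt% Si = 56.170/254.392 × 100 = 22.08%.
19.48 − 22.08 = -2.60 pp.

-2.60 percentage points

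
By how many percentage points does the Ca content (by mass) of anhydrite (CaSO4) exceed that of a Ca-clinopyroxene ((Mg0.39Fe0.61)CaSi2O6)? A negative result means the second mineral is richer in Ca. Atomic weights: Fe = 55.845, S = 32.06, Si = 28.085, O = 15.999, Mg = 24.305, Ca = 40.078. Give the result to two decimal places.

12.44 percentage points

M(CaSO4) = 136.134 g/mol, so wt% Ca = 40.078/136.134 × 100 = 29.44%.
M((Mg0.39Fe0.61)CaSi2O6) = 235.786 g/mol, so wt% Ca = 40.078/235.786 × 100 = 17.00%.
29.44 − 17.00 = 12.44 pp.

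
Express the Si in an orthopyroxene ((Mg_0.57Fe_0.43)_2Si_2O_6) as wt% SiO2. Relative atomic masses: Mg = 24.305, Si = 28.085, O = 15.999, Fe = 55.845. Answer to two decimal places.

52.73 wt%

Formula mass = 227.898 g/mol.
2 Si → 2.0000 mol SiO2 per formula unit; M(SiO2) = 60.083, so SiO2 mass = 120.166 g.
120.166/227.898 × 100 = 52.73 wt%.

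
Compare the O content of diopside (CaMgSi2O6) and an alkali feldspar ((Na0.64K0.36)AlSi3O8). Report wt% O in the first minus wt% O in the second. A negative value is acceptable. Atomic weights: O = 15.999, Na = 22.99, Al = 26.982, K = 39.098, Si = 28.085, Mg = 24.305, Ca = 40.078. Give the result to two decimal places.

-3.43 percentage points

First mineral: 95.994 g O in 216.547 g formula = 44.33 wt% O.
Second mineral: 127.992 g O in 268.018 g formula = 47.76 wt% O.
44.33% − 47.76% gives a difference of -3.43 percentage points.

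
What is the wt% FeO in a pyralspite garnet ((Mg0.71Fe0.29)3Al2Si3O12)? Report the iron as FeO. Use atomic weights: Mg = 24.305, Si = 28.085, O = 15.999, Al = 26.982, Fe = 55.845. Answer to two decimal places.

M((Mg0.71Fe0.29)3Al2Si3O12) = 430.562 g/mol; M(FeO) = 71.844 g/mol.
Moles FeO per formula unit = 0.87 Fe ÷ 1 = 0.8700.
FeO fraction = (0.8700 × 71.844) / 430.562 = 62.504/430.562 = 0.1452.

14.52 wt%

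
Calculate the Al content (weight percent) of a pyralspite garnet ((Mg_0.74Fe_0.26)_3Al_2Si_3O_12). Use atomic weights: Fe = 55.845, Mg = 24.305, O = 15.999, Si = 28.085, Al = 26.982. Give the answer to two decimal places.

12.62 weight percent

Formula mass = 2.22×24.305 + 0.78×55.845 + 2×26.982 + 3×28.085 + 12×15.999 = 427.723 g/mol, of which 53.964 g is Al.
So Al makes up 53.964/427.723 = 0.1262 of the mass, i.e. 12.62%.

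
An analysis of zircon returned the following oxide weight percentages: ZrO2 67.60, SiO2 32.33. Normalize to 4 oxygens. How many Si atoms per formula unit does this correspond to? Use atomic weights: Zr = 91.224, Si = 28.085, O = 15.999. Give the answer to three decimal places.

0.990 Si apfu

ZrO2 (M=123.222): mol = 0.54860; Zr = 0.54860, O = 1.09720.
SiO2 (M=60.083): mol = 0.53809; Si = 0.53809, O = 1.07618.
ΣO = 2.17338; factor = 4/ΣO = 1.84045.
Si apfu = 0.53809 × 1.84045 = 0.990.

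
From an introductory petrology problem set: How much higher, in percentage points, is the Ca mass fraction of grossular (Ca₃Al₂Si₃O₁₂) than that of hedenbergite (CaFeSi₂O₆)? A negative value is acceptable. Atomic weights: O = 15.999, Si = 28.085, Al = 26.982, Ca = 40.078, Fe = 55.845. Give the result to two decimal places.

Ca in Ca₃Al₂Si₃O₁₂: molar mass 450.441 g/mol; 3×40.078 = 120.234 g → 26.69 wt%.
Ca in CaFeSi₂O₆: molar mass 248.087 g/mol; 1×40.078 = 40.078 g → 16.15 wt%.
Difference = 26.69 − 16.15 = 10.54 percentage points.

10.54 percentage points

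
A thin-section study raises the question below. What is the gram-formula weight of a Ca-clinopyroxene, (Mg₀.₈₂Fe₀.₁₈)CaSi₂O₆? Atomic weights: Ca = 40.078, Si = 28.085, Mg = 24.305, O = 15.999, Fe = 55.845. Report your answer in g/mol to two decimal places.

M = 0.82·24.305 + 0.18·55.845 + 1·40.078 + 2·28.085 + 6·15.999

222.22 g/mol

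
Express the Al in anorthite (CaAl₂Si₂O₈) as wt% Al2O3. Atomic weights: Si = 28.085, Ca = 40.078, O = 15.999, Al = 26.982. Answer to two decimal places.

36.65 wt%

Molar mass of CaAl₂Si₂O₈ = 1·40.078 + 2·26.982 + 2·28.085 + 8·15.999 = 278.204 g/mol.
Each formula unit contains 2 Al, equivalent to 2/2 = 1.0000 mol Al2O3.
M(Al2O3) = 2×26.982 + 3×15.999 = 101.961 g/mol.
Mass of Al2O3 per formula unit = 1.0000 × 101.961 = 101.961 g.
Al2O3 wt% = 101.961 / 278.204 × 100 = 36.65%.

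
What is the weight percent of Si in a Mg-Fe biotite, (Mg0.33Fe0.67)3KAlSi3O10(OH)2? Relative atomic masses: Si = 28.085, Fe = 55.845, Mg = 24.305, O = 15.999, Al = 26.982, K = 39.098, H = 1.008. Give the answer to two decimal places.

17.53 mass %

Molar mass of (Mg0.33Fe0.67)3KAlSi3O10(OH)2: 0.99*24.305 + 2.01*55.845 + 1*39.098 + 1*26.982 + 3*28.085 + 12*15.999 + 2*1.008 = 480.649 g/mol.
Mass of Si per formula unit: 3 × 28.085 = 84.255 g.
Weight fraction Si = 84.255 / 480.649 = 0.1753.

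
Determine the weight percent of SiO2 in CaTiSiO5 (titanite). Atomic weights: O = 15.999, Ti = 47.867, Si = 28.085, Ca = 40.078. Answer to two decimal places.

Formula mass = 196.025 g/mol.
1 Si → 1.0000 mol SiO2 per formula unit; M(SiO2) = 60.083, so SiO2 mass = 60.083 g.
60.083/196.025 × 100 = 30.65 wt%.

30.65 wt%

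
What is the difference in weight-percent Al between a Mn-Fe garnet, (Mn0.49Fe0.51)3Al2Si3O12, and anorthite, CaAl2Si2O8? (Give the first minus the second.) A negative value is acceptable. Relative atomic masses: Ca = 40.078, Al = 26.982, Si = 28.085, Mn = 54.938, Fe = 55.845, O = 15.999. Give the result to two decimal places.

Al in (Mn0.49Fe0.51)3Al2Si3O12: molar mass 496.409 g/mol; 2×26.982 = 53.964 g → 10.87 wt%.
Al in CaAl2Si2O8: molar mass 278.204 g/mol; 2×26.982 = 53.964 g → 19.40 wt%.
Difference = 10.87 − 19.40 = -8.53 percentage points.

-8.53 percentage points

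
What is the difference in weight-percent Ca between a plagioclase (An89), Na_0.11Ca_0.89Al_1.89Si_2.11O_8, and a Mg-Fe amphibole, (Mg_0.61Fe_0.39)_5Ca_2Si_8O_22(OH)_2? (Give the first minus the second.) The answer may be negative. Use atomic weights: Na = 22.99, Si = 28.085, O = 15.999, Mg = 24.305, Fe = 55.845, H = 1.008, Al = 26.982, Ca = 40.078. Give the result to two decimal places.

First mineral: 35.669 g Ca in 276.446 g formula = 12.90 wt% Ca.
Second mineral: 80.156 g Ca in 873.856 g formula = 9.17 wt% Ca.
12.90% − 9.17% gives a difference of 3.73 percentage points.

3.73 percentage points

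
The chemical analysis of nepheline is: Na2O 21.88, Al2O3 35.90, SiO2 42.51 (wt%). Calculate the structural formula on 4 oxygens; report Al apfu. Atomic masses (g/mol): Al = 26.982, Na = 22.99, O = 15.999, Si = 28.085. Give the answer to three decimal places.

Na2O: 21.88/61.979 = 0.35302 mol → 0.70604 mol Na, 0.35302 mol O.
Al2O3: 35.90/101.961 = 0.35210 mol → 0.70420 mol Al, 1.05630 mol O.
SiO2: 42.51/60.083 = 0.70752 mol → 0.70752 mol Si, 1.41504 mol O.
Total oxygen = 2.82436 mol. Normalization factor = 4/2.82436 = 1.41625.
Al per 4 O = 0.70420 × 1.41625 = 0.997.

0.997 Al apfu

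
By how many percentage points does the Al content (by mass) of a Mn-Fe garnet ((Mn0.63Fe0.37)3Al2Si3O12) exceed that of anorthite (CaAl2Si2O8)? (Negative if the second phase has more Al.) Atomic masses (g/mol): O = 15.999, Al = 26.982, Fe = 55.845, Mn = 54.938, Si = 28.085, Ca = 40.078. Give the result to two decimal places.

First mineral: 53.964 g Al in 496.028 g formula = 10.88 wt% Al.
Second mineral: 53.964 g Al in 278.204 g formula = 19.40 wt% Al.
10.88% − 19.40% gives a difference of -8.52 percentage points.

-8.52 percentage points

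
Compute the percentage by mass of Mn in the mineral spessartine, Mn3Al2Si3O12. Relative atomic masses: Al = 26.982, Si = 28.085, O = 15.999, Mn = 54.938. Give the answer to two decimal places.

33.29 mass %

M(Mn3Al2Si3O12) = 495.021 g/mol.
Mn contributes 3 × 54.938 = 164.814 g per mole.
164.814/495.021 = 0.3329 → 33.29%.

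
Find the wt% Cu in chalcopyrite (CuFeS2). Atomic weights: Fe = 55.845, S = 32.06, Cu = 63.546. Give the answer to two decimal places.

34.63 weight percent

Molar mass of CuFeS2: 1×63.546 + 1×55.845 + 2×32.06 = 183.511 g/mol.
Mass of Cu per formula unit: 1 × 63.546 = 63.546 g.
Weight fraction Cu = 63.546 / 183.511 = 0.3463.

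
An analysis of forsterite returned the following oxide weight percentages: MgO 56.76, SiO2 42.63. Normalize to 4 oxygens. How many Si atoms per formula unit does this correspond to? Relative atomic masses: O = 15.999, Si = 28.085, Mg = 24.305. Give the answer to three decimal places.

1.004 Si apfu

MgO (M=40.304): mol = 1.40830; Mg = 1.40830, O = 1.40830.
SiO2 (M=60.083): mol = 0.70952; Si = 0.70952, O = 1.41904.
ΣO = 2.82734; factor = 4/ΣO = 1.41476.
Si apfu = 0.70952 × 1.41476 = 1.004.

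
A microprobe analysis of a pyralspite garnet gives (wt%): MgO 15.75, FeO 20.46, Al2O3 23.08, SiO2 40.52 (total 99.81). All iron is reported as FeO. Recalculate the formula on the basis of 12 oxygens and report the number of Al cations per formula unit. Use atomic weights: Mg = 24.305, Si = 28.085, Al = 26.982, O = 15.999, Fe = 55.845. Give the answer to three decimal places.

MgO (M=40.304): mol = 0.39078; Mg = 0.39078, O = 0.39078.
FeO (M=71.844): mol = 0.28478; Fe = 0.28478, O = 0.28478.
Al2O3 (M=101.961): mol = 0.22636; Al = 0.45272, O = 0.67908.
SiO2 (M=60.083): mol = 0.67440; Si = 0.67440, O = 1.34880.
ΣO = 2.70344; factor = 12/ΣO = 4.43879.
Al apfu = 0.45272 × 4.43879 = 2.010.

2.010 Al apfu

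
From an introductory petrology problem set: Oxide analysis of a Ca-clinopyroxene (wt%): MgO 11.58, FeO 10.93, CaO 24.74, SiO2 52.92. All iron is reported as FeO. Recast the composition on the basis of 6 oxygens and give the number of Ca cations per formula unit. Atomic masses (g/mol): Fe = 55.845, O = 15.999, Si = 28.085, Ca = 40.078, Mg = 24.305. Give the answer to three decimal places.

1.002 Ca apfu

MgO (M=40.304): mol = 0.28732; Mg = 0.28732, O = 0.28732.
FeO (M=71.844): mol = 0.15214; Fe = 0.15214, O = 0.15214.
CaO (M=56.077): mol = 0.44118; Ca = 0.44118, O = 0.44118.
SiO2 (M=60.083): mol = 0.88078; Si = 0.88078, O = 1.76156.
ΣO = 2.64220; factor = 6/ΣO = 2.27083.
Ca apfu = 0.44118 × 2.27083 = 1.002.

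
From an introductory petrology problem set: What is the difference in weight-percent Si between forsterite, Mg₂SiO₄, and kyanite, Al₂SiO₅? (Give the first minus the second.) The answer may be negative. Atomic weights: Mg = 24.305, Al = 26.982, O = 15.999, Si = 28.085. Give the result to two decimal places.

Si in Mg₂SiO₄: molar mass 140.691 g/mol; 1×28.085 = 28.085 g → 19.96 wt%.
Si in Al₂SiO₅: molar mass 162.044 g/mol; 1×28.085 = 28.085 g → 17.33 wt%.
Difference = 19.96 − 17.33 = 2.63 percentage points.

2.63 percentage points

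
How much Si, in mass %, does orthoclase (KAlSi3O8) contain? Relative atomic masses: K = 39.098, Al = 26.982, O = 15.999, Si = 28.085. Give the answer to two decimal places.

Formula mass = 1*39.098 + 1*26.982 + 3*28.085 + 8*15.999 = 278.327 g/mol, of which 84.255 g is Si.
So Si makes up 84.255/278.327 = 0.3027 of the mass, i.e. 30.27%.

30.27 mass %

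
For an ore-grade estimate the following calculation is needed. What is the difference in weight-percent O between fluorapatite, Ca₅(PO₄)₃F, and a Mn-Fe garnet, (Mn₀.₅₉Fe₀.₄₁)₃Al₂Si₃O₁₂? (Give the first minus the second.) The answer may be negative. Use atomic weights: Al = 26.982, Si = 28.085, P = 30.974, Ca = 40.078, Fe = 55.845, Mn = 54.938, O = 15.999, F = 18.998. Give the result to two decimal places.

-0.63 percentage points

M(Ca₅(PO₄)₃F) = 504.298 g/mol, so wt% O = 191.988/504.298 × 100 = 38.07%.
M((Mn₀.₅₉Fe₀.₄₁)₃Al₂Si₃O₁₂) = 496.137 g/mol, so wt% O = 191.988/496.137 × 100 = 38.70%.
38.07 − 38.70 = -0.63 pp.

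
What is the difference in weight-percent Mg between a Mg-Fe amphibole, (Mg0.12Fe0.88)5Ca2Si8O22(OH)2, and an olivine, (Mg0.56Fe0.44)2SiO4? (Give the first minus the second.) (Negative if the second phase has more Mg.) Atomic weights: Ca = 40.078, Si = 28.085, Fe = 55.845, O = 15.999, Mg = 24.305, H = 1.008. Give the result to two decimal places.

M((Mg0.12Fe0.88)5Ca2Si8O22(OH)2) = 951.129 g/mol, so wt% Mg = 14.583/951.129 × 100 = 1.53%.
M((Mg0.56Fe0.44)2SiO4) = 168.446 g/mol, so wt% Mg = 27.222/168.446 × 100 = 16.16%.
1.53 − 16.16 = -14.63 pp.

-14.63 percentage points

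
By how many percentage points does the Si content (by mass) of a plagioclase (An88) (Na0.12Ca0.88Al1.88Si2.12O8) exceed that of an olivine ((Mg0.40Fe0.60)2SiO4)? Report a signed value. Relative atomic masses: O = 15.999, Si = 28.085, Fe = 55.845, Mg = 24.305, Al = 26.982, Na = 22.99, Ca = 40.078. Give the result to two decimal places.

5.82 percentage points

Si in Na0.12Ca0.88Al1.88Si2.12O8: molar mass 276.286 g/mol; 2.12×28.085 = 59.540 g → 21.55 wt%.
Si in (Mg0.40Fe0.60)2SiO4: molar mass 178.539 g/mol; 1×28.085 = 28.085 g → 15.73 wt%.
Difference = 21.55 − 15.73 = 5.82 percentage points.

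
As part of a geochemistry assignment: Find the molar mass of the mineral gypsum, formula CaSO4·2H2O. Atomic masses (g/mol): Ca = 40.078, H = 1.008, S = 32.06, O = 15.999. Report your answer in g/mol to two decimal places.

172.16 g/mol

The formula mass is the sum 1*40.078 + 1*32.06 + 6*15.999 + 4*1.008.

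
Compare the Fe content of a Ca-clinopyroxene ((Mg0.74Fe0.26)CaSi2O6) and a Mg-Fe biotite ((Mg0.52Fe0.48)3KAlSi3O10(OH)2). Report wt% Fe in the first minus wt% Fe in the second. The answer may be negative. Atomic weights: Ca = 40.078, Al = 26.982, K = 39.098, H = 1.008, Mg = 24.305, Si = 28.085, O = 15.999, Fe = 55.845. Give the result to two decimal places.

M((Mg0.74Fe0.26)CaSi2O6) = 224.747 g/mol, so wt% Fe = 14.520/224.747 × 100 = 6.46%.
M((Mg0.52Fe0.48)3KAlSi3O10(OH)2) = 462.672 g/mol, so wt% Fe = 80.417/462.672 × 100 = 17.38%.
6.46 − 17.38 = -10.92 pp.

-10.92 percentage points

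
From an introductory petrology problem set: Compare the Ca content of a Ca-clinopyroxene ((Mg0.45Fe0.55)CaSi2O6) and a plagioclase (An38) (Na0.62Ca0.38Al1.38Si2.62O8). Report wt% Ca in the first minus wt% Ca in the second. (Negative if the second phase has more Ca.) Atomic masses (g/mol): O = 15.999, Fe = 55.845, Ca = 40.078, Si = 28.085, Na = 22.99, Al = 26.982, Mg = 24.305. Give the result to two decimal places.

11.46 percentage points

Ca in (Mg0.45Fe0.55)CaSi2O6: molar mass 233.894 g/mol; 1×40.078 = 40.078 g → 17.14 wt%.
Ca in Na0.62Ca0.38Al1.38Si2.62O8: molar mass 268.293 g/mol; 0.38×40.078 = 15.230 g → 5.68 wt%.
Difference = 17.14 − 5.68 = 11.46 percentage points.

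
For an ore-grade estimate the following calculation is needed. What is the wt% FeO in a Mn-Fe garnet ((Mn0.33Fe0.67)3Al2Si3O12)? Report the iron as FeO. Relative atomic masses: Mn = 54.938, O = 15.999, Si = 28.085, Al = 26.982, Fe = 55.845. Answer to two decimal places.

29.06 wt%

Formula mass = 496.844 g/mol.
2.01 Fe → 2.0100 mol FeO per formula unit; M(FeO) = 71.844, so FeO mass = 144.406 g.
144.406/496.844 × 100 = 29.06 wt%.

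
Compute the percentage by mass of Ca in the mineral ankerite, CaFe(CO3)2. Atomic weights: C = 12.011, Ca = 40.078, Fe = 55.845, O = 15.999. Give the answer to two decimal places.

18.56 weight percent

M(CaFe(CO3)2) = 215.939 g/mol.
Ca contributes 1 × 40.078 = 40.078 g per mole.
40.078/215.939 = 0.1856 → 18.56%.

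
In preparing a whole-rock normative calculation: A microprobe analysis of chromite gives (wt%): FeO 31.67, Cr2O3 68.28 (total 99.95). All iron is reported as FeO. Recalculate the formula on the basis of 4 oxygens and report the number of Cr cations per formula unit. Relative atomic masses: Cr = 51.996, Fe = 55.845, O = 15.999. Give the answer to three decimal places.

2.009 Cr apfu

FeO (M=71.844): mol = 0.44082; Fe = 0.44082, O = 0.44082.
Cr2O3 (M=151.989): mol = 0.44924; Cr = 0.89848, O = 1.34772.
ΣO = 1.78854; factor = 4/ΣO = 2.23646.
Cr apfu = 0.89848 × 2.23646 = 2.009.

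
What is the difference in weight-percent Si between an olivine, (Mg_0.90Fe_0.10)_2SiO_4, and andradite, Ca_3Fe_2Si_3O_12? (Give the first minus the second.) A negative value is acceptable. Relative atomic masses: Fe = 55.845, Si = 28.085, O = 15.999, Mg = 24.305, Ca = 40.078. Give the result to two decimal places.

Si in (Mg_0.90Fe_0.10)_2SiO_4: molar mass 146.999 g/mol; 1×28.085 = 28.085 g → 19.11 wt%.
Si in Ca_3Fe_2Si_3O_12: molar mass 508.167 g/mol; 3×28.085 = 84.255 g → 16.58 wt%.
Difference = 19.11 − 16.58 = 2.53 percentage points.

2.53 percentage points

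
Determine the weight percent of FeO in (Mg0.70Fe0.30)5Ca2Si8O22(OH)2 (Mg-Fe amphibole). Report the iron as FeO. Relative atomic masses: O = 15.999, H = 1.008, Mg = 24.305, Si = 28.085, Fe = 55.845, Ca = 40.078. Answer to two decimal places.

Molar mass of (Mg0.70Fe0.30)5Ca2Si8O22(OH)2 = 3.50*24.305 + 1.50*55.845 + 2*40.078 + 8*28.085 + 24*15.999 + 2*1.008 = 859.663 g/mol.
Each formula unit contains 1.50 Fe, equivalent to 1.50/1 = 1.5000 mol FeO.
M(FeO) = 1×55.845 + 1×15.999 = 71.844 g/mol.
Mass of FeO per formula unit = 1.5000 × 71.844 = 107.766 g.
FeO wt% = 107.766 / 859.663 × 100 = 12.54%.

12.54 wt%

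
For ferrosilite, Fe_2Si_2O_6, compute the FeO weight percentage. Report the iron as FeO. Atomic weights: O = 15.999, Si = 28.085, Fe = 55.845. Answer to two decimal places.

54.46 wt%

Molar mass of Fe_2Si_2O_6 = 2*55.845 + 2*28.085 + 6*15.999 = 263.854 g/mol.
Each formula unit contains 2 Fe, equivalent to 2/1 = 2.0000 mol FeO.
M(FeO) = 1×55.845 + 1×15.999 = 71.844 g/mol.
Mass of FeO per formula unit = 2.0000 × 71.844 = 143.688 g.
FeO wt% = 143.688 / 263.854 × 100 = 54.46%.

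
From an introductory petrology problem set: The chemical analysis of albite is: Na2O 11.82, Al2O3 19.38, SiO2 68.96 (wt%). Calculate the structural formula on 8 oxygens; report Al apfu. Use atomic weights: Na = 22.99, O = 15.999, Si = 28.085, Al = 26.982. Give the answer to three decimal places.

11.82 wt% Na2O ÷ 61.979 g/mol = 0.19071 mol, giving 0.38142 Na and 0.19071 O.
19.38 wt% Al2O3 ÷ 101.961 g/mol = 0.19007 mol, giving 0.38014 Al and 0.57021 O.
68.96 wt% SiO2 ÷ 60.083 g/mol = 1.14775 mol, giving 1.14775 Si and 2.29550 O.
Oxygen sums to 3.05642; scaling by 8/3.05642 = 2.61744 puts the formula on 8 O.
Al: 0.38014 × 2.61744 = 0.995 atoms per formula unit.

0.995 Al apfu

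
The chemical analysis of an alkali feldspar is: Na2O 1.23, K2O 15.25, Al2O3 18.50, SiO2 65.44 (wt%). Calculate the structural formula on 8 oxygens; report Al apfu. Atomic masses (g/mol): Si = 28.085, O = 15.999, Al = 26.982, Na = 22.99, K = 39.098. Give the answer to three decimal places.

1.000 Al apfu

1.23 wt% Na2O ÷ 61.979 g/mol = 0.01985 mol, giving 0.03970 Na and 0.01985 O.
15.25 wt% K2O ÷ 94.195 g/mol = 0.16190 mol, giving 0.32380 K and 0.16190 O.
18.50 wt% Al2O3 ÷ 101.961 g/mol = 0.18144 mol, giving 0.36288 Al and 0.54432 O.
65.44 wt% SiO2 ÷ 60.083 g/mol = 1.08916 mol, giving 1.08916 Si and 2.17832 O.
Oxygen sums to 2.90439; scaling by 8/2.90439 = 2.75445 puts the formula on 8 O.
Al: 0.36288 × 2.75445 = 1.000 atoms per formula unit.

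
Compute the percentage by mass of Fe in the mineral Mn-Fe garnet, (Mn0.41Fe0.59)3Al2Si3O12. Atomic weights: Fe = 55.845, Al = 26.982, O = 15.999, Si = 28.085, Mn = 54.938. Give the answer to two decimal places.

Formula mass = 1.23*54.938 + 1.77*55.845 + 2*26.982 + 3*28.085 + 12*15.999 = 496.626 g/mol, of which 98.846 g is Fe.
So Fe makes up 98.846/496.626 = 0.1990 of the mass, i.e. 19.90%.

19.90 weight percent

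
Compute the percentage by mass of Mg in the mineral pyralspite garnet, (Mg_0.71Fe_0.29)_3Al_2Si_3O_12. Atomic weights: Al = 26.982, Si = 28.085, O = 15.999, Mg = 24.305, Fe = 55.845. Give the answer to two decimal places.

12.02 weight percent

M((Mg_0.71Fe_0.29)_3Al_2Si_3O_12) = 430.562 g/mol.
Mg contributes 2.13 × 24.305 = 51.770 g per mole.
51.770/430.562 = 0.1202 → 12.02%.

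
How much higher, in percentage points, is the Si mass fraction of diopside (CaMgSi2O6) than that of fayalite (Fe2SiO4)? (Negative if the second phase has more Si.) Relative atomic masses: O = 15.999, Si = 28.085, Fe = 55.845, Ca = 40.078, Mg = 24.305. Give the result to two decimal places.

12.16 percentage points

First mineral: 56.170 g Si in 216.547 g formula = 25.94 wt% Si.
Second mineral: 28.085 g Si in 203.771 g formula = 13.78 wt% Si.
25.94% − 13.78% gives a difference of 12.16 percentage points.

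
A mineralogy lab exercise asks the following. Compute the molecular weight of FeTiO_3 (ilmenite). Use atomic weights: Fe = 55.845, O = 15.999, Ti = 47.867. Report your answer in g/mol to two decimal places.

The formula mass is the sum 1·55.845 + 1·47.867 + 3·15.999.

151.71 g/mol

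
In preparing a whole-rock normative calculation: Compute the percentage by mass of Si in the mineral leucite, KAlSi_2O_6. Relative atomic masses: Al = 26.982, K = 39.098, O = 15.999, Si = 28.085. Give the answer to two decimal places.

25.74 weight percent

Molar mass of KAlSi_2O_6: 1·39.098 + 1·26.982 + 2·28.085 + 6·15.999 = 218.244 g/mol.
Mass of Si per formula unit: 2 × 28.085 = 56.170 g.
Weight fraction Si = 56.170 / 218.244 = 0.2574.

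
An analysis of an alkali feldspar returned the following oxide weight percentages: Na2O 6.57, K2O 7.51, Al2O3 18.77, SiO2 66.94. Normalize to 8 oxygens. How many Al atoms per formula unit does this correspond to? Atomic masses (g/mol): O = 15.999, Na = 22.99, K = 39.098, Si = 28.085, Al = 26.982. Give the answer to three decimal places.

6.57 wt% Na2O ÷ 61.979 g/mol = 0.10600 mol, giving 0.21200 Na and 0.10600 O.
7.51 wt% K2O ÷ 94.195 g/mol = 0.07973 mol, giving 0.15946 K and 0.07973 O.
18.77 wt% Al2O3 ÷ 101.961 g/mol = 0.18409 mol, giving 0.36818 Al and 0.55227 O.
66.94 wt% SiO2 ÷ 60.083 g/mol = 1.11413 mol, giving 1.11413 Si and 2.22826 O.
Oxygen sums to 2.96626; scaling by 8/2.96626 = 2.69700 puts the formula on 8 O.
Al: 0.36818 × 2.69700 = 0.993 atoms per formula unit.

0.993 Al apfu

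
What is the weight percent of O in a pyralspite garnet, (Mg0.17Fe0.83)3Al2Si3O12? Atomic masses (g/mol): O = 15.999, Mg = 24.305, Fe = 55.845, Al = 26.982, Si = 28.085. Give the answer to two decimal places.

39.86 mass %

M((Mg0.17Fe0.83)3Al2Si3O12) = 481.657 g/mol.
O contributes 12 × 15.999 = 191.988 g per mole.
191.988/481.657 = 0.3986 → 39.86%.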